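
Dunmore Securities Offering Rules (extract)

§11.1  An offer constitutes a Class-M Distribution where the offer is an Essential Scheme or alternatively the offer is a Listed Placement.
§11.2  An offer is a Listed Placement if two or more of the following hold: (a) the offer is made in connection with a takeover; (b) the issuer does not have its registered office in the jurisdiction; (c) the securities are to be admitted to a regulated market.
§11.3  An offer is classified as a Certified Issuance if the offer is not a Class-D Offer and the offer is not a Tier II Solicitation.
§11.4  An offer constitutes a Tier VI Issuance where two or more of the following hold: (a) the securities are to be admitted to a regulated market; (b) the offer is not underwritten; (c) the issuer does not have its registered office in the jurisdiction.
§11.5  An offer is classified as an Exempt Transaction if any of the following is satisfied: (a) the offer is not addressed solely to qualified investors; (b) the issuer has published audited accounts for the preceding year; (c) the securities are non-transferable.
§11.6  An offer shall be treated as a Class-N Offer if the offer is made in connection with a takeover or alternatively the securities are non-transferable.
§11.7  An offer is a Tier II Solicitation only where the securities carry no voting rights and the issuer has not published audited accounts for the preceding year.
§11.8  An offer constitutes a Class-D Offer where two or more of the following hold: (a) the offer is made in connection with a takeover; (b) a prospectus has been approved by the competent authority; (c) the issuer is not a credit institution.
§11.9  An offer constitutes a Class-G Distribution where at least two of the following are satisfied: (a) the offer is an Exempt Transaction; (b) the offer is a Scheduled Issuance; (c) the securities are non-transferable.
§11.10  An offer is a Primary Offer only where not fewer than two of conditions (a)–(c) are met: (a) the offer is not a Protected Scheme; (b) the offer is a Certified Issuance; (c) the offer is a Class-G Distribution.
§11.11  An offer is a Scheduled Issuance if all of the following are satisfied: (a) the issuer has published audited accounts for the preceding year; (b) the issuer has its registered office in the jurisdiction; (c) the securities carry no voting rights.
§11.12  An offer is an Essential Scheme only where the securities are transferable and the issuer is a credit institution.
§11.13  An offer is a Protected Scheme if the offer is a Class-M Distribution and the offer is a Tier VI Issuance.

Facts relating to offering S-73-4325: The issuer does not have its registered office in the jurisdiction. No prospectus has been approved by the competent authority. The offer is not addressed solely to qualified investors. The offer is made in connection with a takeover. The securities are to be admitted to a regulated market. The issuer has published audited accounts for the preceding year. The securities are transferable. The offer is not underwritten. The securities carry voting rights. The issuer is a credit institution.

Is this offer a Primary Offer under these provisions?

No

§11.12 — Essential Scheme: [the securities are transferable? yes] AND [the issuer is a credit institution? yes] → satisfied.
§11.2 — Listed Placement: the offer is made in connection with a takeover? yes; the issuer does not have its registered office in the jurisdiction? yes; the securities are to be admitted to a regulated market? yes — 3 of 3 hold (need ≥2) → satisfied.
§11.1 — Class-M Distribution: [Essential Scheme (§11.12)? yes] OR [Listed Placement (§11.2)? yes] → satisfied.
§11.4 — Tier VI Issuance: the securities are to be admitted to a regulated market? yes; the offer is not underwritten? yes; the issuer does not have its registered office in the jurisdiction? yes — 3 of 3 hold (need ≥2) → satisfied.
§11.13 — Protected Scheme: [Class-M Distribution (§11.1)? yes] AND [Tier VI Issuance (§11.4)? yes] → satisfied.
§11.8 — Class-D Offer: the offer is made in connection with a takeover? yes; a prospectus has been approved by the competent authority? no; the issuer is not a credit institution? no — 1 of 3 hold (need ≥2) → not satisfied.
§11.7 — Tier II Solicitation: [the securities carry no voting rights? no] AND [the issuer has not published audited accounts for the preceding year? no] → not satisfied.
§11.3 — Certified Issuance: [not a Class-D Offer (§11.8)? yes] AND [not a Tier II Solicitation (§11.7)? yes] → satisfied.
§11.5 — Exempt Transaction: [the offer is not addressed solely to qualified investors? yes] OR [the issuer has published audited accounts for the preceding year? yes] OR [the securities are non-transferable? no] → satisfied.
§11.11 — Scheduled Issuance: [the issuer has published audited accounts for the preceding year? yes] AND [the issuer has its registered office in the jurisdiction? no] AND [the securities carry no voting rights? no] → not satisfied.
§11.9 — Class-G Distribution: Exempt Transaction (§11.5)? yes; Scheduled Issuance (§11.11)? no; the securities are non-transferable? no — 1 of 3 hold (need ≥2) → not satisfied.
§11.10 — Primary Offer: not a Protected Scheme (§11.13)? no; Certified Issuance (§11.3)? yes; Class-G Distribution (§11.9)? no — 1 of 3 hold (need ≥2) → not satisfied.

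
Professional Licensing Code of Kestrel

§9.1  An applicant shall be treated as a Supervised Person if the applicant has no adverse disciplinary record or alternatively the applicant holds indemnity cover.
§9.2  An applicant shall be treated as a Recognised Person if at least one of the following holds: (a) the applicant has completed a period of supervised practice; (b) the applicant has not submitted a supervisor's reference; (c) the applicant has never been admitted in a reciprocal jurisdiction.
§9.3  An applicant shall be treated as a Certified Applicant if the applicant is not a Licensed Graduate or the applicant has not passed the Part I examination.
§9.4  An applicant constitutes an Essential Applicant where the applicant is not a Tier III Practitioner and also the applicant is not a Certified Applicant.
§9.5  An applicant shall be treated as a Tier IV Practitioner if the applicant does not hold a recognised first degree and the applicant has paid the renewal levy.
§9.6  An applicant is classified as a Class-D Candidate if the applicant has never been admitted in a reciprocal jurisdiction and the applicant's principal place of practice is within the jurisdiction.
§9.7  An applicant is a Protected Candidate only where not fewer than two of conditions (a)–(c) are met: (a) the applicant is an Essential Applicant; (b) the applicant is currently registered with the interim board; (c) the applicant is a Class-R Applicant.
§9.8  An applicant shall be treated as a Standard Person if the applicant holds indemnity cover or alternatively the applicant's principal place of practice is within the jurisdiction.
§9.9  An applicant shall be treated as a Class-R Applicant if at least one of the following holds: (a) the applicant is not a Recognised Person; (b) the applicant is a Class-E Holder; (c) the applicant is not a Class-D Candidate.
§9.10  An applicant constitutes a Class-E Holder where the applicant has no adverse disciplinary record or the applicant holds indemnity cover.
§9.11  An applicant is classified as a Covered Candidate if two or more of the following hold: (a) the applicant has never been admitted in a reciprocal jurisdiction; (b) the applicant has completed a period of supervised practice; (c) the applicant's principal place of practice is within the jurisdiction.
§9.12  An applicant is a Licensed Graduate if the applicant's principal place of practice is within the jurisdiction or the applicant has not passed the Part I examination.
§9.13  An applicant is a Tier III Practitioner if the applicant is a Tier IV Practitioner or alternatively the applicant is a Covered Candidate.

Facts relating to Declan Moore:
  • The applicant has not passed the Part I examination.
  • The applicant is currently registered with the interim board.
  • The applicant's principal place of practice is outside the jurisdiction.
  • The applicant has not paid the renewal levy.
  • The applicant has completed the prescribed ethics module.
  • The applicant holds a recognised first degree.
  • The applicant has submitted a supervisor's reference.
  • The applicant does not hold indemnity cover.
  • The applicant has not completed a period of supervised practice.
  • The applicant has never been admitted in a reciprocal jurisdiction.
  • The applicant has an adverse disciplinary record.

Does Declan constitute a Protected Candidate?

§9.5 — Tier IV Practitioner: [the applicant does not hold a recognised first degree? no] AND [the applicant has paid the renewal levy? no] → not satisfied.
§9.11 — Covered Candidate: the applicant has never been admitted in a reciprocal jurisdiction? yes; the applicant has completed a period of supervised practice? no; the applicant's principal place of practice is within the jurisdiction? no — 1 of 3 hold (need ≥2) → not satisfied.
§9.13 — Tier III Practitioner: [Tier IV Practitioner (§9.5)? no] OR [Covered Candidate (§9.11)? no] → not satisfied.
§9.12 — Licensed Graduate: [the applicant's principal place of practice is within the jurisdiction? no] OR [the applicant has not passed the Part I examination? yes] → satisfied.
§9.3 — Certified Applicant: [not a Licensed Graduate (§9.12)? no] OR [the applicant has not passed the Part I examination? yes] → satisfied.
§9.4 — Essential Applicant: [not a Tier III Practitioner (§9.13)? yes] AND [not a Certified Applicant (§9.3)? no] → not satisfied.
§9.2 — Recognised Person: [the applicant has completed a period of supervised practice? no] OR [the applicant has not submitted a supervisor's reference? no] OR [the applicant has never been admitted in a reciprocal jurisdiction? yes] → satisfied.
§9.10 — Class-E Holder: [the applicant has no adverse disciplinary record? no] OR [the applicant holds indemnity cover? no] → not satisfied.
§9.6 — Class-D Candidate: [the applicant has never been admitted in a reciprocal jurisdiction? yes] AND [the applicant's principal place of practice is within the jurisdiction? no] → not satisfied.
§9.9 — Class-R Applicant: [not a Recognised Person (§9.2)? no] OR [Class-E Holder (§9.10)? no] OR [not a Class-D Candidate (§9.6)? yes] → satisfied.
§9.7 — Protected Candidate: Essential Applicant (§9.4)? no; the applicant is currently registered with the interim board? yes; Class-R Applicant (§9.9)? yes — 2 of 3 hold (need ≥2) → satisfied.

Yes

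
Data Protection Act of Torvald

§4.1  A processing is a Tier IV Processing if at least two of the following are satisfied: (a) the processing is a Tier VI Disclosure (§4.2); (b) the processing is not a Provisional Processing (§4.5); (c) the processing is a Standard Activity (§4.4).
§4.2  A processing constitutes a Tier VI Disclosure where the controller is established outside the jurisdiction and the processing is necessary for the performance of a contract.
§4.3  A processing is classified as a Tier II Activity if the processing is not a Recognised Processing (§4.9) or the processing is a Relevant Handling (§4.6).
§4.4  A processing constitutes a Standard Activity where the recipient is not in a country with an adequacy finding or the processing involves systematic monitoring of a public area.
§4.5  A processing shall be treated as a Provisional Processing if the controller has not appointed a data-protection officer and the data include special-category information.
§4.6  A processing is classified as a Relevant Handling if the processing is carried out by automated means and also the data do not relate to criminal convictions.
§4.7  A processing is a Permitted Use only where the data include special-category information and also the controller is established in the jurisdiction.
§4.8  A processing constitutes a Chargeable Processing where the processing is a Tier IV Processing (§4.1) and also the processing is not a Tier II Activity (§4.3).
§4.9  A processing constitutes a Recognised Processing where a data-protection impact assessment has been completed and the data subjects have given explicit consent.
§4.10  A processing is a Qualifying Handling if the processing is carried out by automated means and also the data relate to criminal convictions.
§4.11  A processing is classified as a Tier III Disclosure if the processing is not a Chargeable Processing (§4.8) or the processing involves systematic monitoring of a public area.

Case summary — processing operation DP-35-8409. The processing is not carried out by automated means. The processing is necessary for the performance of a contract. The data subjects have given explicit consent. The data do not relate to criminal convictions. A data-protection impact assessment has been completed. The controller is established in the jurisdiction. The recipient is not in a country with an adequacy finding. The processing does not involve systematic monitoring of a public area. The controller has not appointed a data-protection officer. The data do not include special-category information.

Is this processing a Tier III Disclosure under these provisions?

No

§4.2 — Tier VI Disclosure: [the controller is established outside the jurisdiction? no] AND [the processing is necessary for the performance of a contract? yes] → not satisfied.
§4.5 — Provisional Processing: [the controller has not appointed a data-protection officer? yes] AND [the data include special-category information? no] → not satisfied.
§4.4 — Standard Activity: [the recipient is not in a country with an adequacy finding? yes] OR [the processing involves systematic monitoring of a public area? no] → satisfied.
§4.1 — Tier IV Processing: Tier VI Disclosure (§4.2)? no; not a Provisional Processing (§4.5)? yes; Standard Activity (§4.4)? yes — 2 of 3 hold (need ≥2) → satisfied.
§4.9 — Recognised Processing: [a data-protection impact assessment has been completed? yes] AND [the data subjects have given explicit consent? yes] → satisfied.
§4.6 — Relevant Handling: [the processing is carried out by automated means? no] AND [the data do not relate to criminal convictions? yes] → not satisfied.
§4.3 — Tier II Activity: [not a Recognised Processing (§4.9)? no] OR [Relevant Handling (§4.6)? no] → not satisfied.
§4.8 — Chargeable Processing: [Tier IV Processing (§4.1)? yes] AND [not a Tier II Activity (§4.3)? yes] → satisfied.
§4.11 — Tier III Disclosure: [not a Chargeable Processing (§4.8)? no] OR [the processing involves systematic monitoring of a public area? no] → not satisfied.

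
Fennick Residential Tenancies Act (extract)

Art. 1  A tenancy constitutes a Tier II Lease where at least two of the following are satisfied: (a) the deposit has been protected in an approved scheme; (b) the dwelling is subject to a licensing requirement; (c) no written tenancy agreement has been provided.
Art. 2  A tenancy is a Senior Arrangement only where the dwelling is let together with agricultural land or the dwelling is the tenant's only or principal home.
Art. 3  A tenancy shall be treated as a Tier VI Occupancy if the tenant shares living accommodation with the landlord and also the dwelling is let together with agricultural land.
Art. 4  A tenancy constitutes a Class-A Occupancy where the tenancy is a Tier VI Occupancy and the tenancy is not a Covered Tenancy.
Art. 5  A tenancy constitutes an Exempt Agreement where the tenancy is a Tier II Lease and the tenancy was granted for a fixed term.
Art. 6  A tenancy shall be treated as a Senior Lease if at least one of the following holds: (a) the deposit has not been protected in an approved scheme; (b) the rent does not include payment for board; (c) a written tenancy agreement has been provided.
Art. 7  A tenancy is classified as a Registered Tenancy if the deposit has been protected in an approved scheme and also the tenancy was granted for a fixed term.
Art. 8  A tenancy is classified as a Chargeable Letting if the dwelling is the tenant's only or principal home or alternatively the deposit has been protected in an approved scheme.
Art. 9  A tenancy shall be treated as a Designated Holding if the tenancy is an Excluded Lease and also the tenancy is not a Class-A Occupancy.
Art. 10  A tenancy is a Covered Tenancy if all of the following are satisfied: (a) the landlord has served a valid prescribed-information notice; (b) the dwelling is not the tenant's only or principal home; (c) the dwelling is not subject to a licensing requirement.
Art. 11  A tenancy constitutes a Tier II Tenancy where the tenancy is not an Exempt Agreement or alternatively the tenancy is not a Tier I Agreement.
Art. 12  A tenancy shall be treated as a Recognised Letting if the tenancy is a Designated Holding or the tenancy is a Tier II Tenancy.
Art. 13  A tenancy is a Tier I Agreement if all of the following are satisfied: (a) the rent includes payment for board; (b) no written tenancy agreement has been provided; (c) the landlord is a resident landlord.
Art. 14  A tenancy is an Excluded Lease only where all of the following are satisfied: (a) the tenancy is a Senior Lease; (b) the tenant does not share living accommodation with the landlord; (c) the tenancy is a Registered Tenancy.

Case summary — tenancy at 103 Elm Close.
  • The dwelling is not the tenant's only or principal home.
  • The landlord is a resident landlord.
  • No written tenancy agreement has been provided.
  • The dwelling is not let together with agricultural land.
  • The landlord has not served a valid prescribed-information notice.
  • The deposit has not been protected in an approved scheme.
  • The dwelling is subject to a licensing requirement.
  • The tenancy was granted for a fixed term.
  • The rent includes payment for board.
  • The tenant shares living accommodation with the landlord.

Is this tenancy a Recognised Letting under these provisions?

article 6 — Senior Lease: [the deposit has not been protected in an approved scheme? yes] OR [the rent does not include payment for board? no] OR [a written tenancy agreement has been provided? no] → satisfied.
article 7 — Registered Tenancy: [the deposit has been protected in an approved scheme? no] AND [the tenancy was granted for a fixed term? yes] → not satisfied.
article 14 — Excluded Lease: [Senior Lease (article 6)? yes] AND [the tenant does not share living accommodation with the landlord? no] AND [Registered Tenancy (article 7)? no] → not satisfied.
article 3 — Tier VI Occupancy: [the tenant shares living accommodation with the landlord? yes] AND [the dwelling is let together with agricultural land? no] → not satisfied.
article 10 — Covered Tenancy: [the landlord has served a valid prescribed-information notice? no] AND [the dwelling is not the tenant's only or principal home? yes] AND [the dwelling is not subject to a licensing requirement? no] → not satisfied.
article 4 — Class-A Occupancy: [Tier VI Occupancy (article 3)? no] AND [not a Covered Tenancy (article 10)? yes] → not satisfied.
article 9 — Designated Holding: [Excluded Lease (article 14)? no] AND [not a Class-A Occupancy (article 4)? yes] → not satisfied.
article 1 — Tier II Lease: the deposit has been protected in an approved scheme? no; the dwelling is subject to a licensing requirement? yes; no written tenancy agreement has been provided? yes — 2 of 3 hold (need ≥2) → satisfied.
article 5 — Exempt Agreement: [Tier II Lease (article 1)? yes] AND [the tenancy was granted for a fixed term? yes] → satisfied.
article 13 — Tier I Agreement: [the rent includes payment for board? yes] AND [no written tenancy agreement has been provided? yes] AND [the landlord is a resident landlord? yes] → satisfied.
article 11 — Tier II Tenancy: [not an Exempt Agreement (article 5)? no] OR [not a Tier I Agreement (article 13)? no] → not satisfied.
article 12 — Recognised Letting: [Designated Holding (article 9)? no] OR [Tier II Tenancy (article 11)? no] → not satisfied.

No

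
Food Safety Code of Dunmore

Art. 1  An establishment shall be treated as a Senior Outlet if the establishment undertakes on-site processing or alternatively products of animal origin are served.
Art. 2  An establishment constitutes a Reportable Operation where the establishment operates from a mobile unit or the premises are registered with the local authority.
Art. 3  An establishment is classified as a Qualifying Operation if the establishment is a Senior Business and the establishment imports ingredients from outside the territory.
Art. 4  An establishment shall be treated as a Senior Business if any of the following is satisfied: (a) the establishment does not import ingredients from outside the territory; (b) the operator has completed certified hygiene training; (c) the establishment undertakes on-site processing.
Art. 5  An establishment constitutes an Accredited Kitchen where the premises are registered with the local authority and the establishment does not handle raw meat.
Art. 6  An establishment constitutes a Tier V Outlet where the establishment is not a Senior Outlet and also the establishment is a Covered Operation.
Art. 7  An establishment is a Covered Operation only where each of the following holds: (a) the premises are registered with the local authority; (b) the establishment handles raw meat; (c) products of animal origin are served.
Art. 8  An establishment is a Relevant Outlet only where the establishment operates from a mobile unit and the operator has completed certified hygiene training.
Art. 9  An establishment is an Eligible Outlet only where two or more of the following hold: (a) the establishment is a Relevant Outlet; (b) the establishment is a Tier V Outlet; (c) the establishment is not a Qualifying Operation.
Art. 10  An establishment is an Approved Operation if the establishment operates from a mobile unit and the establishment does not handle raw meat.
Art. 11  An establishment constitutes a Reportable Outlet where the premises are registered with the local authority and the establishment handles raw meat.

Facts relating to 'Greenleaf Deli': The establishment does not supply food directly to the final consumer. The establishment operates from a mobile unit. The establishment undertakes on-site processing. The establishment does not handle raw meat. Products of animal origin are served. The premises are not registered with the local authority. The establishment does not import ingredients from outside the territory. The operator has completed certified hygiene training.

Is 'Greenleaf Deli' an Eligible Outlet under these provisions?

Yes

article 8 — Relevant Outlet: [the establishment operates from a mobile unit? yes] AND [the operator has completed certified hygiene training? yes] → satisfied.
article 1 — Senior Outlet: [the establishment undertakes on-site processing? yes] OR [products of animal origin are served? yes] → satisfied.
article 7 — Covered Operation: [the premises are registered with the local authority? no] AND [the establishment handles raw meat? no] AND [products of animal origin are served? yes] → not satisfied.
article 6 — Tier V Outlet: [not a Senior Outlet (article 1)? no] AND [Covered Operation (article 7)? no] → not satisfied.
article 4 — Senior Business: [the establishment does not import ingredients from outside the territory? yes] OR [the operator has completed certified hygiene training? yes] OR [the establishment undertakes on-site processing? yes] → satisfied.
article 3 — Qualifying Operation: [Senior Business (article 4)? yes] AND [the establishment imports ingredients from outside the territory? no] → not satisfied.
article 9 — Eligible Outlet: Relevant Outlet (article 8)? yes; Tier V Outlet (article 6)? no; not a Qualifying Operation (article 3)? yes — 2 of 3 hold (need ≥2) → satisfied.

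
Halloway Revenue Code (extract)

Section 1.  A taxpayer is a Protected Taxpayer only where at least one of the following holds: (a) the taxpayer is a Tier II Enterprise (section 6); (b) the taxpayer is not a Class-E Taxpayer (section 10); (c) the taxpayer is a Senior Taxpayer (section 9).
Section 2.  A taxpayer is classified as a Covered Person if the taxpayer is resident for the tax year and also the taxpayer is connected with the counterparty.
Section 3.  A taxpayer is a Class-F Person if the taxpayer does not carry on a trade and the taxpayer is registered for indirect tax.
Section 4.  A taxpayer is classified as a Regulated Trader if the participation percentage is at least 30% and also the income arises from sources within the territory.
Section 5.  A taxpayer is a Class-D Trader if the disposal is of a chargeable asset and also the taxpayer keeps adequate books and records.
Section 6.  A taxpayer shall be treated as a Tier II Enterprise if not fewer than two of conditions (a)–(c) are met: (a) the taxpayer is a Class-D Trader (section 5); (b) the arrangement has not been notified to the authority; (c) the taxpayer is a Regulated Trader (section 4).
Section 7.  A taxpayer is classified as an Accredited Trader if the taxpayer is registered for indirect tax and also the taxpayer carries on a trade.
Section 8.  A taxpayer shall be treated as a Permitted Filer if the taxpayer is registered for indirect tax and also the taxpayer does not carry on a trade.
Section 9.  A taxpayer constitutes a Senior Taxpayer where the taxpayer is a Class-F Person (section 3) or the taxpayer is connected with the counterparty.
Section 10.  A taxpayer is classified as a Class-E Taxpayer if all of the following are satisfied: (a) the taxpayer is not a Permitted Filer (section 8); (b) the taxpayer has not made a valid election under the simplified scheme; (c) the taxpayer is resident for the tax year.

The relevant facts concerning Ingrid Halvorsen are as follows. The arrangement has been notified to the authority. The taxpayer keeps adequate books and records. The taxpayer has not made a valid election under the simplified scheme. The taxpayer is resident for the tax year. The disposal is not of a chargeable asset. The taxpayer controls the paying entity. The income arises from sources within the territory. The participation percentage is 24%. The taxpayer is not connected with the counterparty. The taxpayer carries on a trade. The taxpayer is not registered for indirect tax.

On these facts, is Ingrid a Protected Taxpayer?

Under section 5: the disposal is of a chargeable asset? no; and the taxpayer keeps adequate books and records? yes. So the taxpayer is not a Class-D Trader.
Under section 4: participation percentage: 24% ≥ 30%? no; and the income arises from sources within the territory? yes. So the taxpayer is not a Regulated Trader.
Under section 6: Class-D Trader (section 5)? no; the arrangement has not been notified to the authority? no; Regulated Trader (section 4)? no — 0 of 3 hold (need ≥2) → not satisfied.
Under section 8: the taxpayer is registered for indirect tax? no; and the taxpayer does not carry on a trade? no. So the taxpayer is not a Permitted Filer.
Under section 10: not a Permitted Filer (section 8)? yes; and the taxpayer has not made a valid election under the simplified scheme? yes; and the taxpayer is resident for the tax year? yes. So the taxpayer is a Class-E Taxpayer.
Under section 3: the taxpayer does not carry on a trade? no; and the taxpayer is registered for indirect tax? no. So the taxpayer is not a Class-F Person.
Under section 9: Class-F Person (section 3)? no; or the taxpayer is connected with the counterparty? no. So the taxpayer is not a Senior Taxpayer.
Under section 1: Tier II Enterprise (section 6)? no; or not a Class-E Taxpayer (section 10)? no; or Senior Taxpayer (section 9)? no. So the taxpayer is not a Protected Taxpayer.

No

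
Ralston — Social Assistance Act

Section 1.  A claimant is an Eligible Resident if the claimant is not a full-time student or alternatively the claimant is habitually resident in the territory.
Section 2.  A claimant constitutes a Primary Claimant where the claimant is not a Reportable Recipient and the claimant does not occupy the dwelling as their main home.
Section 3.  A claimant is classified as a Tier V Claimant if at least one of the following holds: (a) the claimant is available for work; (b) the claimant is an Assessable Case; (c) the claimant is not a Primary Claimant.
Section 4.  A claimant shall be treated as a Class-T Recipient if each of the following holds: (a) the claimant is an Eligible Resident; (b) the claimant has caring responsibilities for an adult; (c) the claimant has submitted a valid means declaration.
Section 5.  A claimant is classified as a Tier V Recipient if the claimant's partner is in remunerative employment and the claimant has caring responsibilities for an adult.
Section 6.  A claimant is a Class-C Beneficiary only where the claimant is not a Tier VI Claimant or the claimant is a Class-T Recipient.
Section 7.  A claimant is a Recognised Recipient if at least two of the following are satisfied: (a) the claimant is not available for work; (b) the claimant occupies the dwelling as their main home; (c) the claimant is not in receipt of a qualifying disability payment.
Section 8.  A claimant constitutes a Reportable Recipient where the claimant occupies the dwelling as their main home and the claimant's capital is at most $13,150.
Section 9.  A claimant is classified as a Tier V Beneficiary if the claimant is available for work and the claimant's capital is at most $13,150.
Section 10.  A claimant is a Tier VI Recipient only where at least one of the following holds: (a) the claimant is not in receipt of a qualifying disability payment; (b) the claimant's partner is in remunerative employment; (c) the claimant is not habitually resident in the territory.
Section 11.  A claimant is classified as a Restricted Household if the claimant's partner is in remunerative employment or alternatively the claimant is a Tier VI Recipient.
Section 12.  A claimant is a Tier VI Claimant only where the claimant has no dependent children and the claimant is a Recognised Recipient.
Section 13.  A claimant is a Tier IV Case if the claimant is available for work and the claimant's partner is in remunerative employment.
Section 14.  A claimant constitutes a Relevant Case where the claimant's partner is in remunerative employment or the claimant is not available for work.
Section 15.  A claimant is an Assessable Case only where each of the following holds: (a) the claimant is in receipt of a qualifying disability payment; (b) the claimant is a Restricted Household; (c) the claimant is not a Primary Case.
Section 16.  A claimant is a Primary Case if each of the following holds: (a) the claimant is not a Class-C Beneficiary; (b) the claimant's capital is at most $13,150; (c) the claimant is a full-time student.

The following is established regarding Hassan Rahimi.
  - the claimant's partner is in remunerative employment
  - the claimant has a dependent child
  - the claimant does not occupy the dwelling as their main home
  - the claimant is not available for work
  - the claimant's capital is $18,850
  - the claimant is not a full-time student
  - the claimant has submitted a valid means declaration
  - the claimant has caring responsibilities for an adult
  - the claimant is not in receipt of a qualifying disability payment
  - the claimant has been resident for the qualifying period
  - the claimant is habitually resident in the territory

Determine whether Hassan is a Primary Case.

No

Under section 7: the claimant is not available for work? yes; the claimant occupies the dwelling as their main home? no; the claimant is not in receipt of a qualifying disability payment? yes — 2 of 3 hold (need ≥2) → satisfied.
Under section 12: the claimant has no dependent children? no; and Recognised Recipient (section 7)? yes. So the claimant is not a Tier VI Claimant.
Under section 1: the claimant is not a full-time student? yes; or the claimant is habitually resident in the territory? yes. So the claimant is an Eligible Resident.
Under section 4: Eligible Resident (section 1)? yes; and the claimant has caring responsibilities for an adult? yes; and the claimant has submitted a valid means declaration? yes. So the claimant is a Class-T Recipient.
Under section 6: not a Tier VI Claimant (section 12)? yes; or Class-T Recipient (section 4)? yes. So the claimant is a Class-C Beneficiary.
Under section 16: not a Class-C Beneficiary (section 6)? no; and claimant's capital: $18,850 ≤ $13,150? no; and the claimant is a full-time student? no. So the claimant is not a Primary Case.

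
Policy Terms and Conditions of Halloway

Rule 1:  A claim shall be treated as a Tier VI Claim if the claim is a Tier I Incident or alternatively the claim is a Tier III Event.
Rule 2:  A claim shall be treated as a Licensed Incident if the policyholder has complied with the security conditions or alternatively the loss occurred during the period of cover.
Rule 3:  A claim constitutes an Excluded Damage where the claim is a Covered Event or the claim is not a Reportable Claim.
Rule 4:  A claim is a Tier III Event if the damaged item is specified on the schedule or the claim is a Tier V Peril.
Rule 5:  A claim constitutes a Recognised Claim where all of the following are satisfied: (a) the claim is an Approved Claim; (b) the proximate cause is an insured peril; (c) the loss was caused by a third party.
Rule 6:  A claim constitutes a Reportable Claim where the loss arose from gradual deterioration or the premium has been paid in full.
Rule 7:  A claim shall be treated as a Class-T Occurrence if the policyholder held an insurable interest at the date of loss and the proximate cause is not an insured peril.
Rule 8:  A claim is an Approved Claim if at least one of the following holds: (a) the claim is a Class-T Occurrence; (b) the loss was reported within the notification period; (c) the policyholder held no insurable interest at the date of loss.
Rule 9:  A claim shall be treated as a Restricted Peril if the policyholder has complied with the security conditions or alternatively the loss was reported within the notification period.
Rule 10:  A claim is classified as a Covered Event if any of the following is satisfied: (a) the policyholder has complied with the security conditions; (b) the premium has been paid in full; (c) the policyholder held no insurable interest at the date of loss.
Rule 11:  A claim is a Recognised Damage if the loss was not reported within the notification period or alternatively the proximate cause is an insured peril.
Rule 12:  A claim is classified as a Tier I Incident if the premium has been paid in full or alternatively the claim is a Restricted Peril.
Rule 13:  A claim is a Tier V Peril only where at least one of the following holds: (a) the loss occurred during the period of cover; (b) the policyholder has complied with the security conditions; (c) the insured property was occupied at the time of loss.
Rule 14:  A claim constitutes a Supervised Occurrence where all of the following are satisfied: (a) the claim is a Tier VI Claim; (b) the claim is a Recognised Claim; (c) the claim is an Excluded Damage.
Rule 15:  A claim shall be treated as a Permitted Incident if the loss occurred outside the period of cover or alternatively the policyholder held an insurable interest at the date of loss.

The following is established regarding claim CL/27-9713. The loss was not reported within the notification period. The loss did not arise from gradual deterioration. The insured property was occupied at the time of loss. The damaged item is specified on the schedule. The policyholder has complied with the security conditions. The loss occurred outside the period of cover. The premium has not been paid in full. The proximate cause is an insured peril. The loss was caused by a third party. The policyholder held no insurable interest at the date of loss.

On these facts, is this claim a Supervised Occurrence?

Under rule 9: the policyholder has complied with the security conditions? yes; or the loss was reported within the notification period? no. So the claim is a Restricted Peril.
Under rule 12: the premium has been paid in full? no; or Restricted Peril (rule 9)? yes. So the claim is a Tier I Incident.
Under rule 13: the loss occurred during the period of cover? no; or the policyholder has complied with the security conditions? yes; or the insured property was occupied at the time of loss? yes. So the claim is a Tier V Peril.
Under rule 4: the damaged item is specified on the schedule? yes; or Tier V Peril (rule 13)? yes. So the claim is a Tier III Event.
Under rule 1: Tier I Incident (rule 12)? yes; or Tier III Event (rule 4)? yes. So the claim is a Tier VI Claim.
Under rule 7: the policyholder held an insurable interest at the date of loss? no; and the proximate cause is not an insured peril? no. So the claim is not a Class-T Occurrence.
Under rule 8: Class-T Occurrence (rule 7)? no; or the loss was reported within the notification period? no; or the policyholder held no insurable interest at the date of loss? yes. So the claim is an Approved Claim.
Under rule 5: Approved Claim (rule 8)? yes; and the proximate cause is an insured peril? yes; and the loss was caused by a third party? yes. So the claim is a Recognised Claim.
Under rule 10: the policyholder has complied with the security conditions? yes; or the premium has been paid in full? no; or the policyholder held no insurable interest at the date of loss? yes. So the claim is a Covered Event.
Under rule 6: the loss arose from gradual deterioration? no; or the premium has been paid in full? no. So the claim is not a Reportable Claim.
Under rule 3: Covered Event (rule 10)? yes; or not a Reportable Claim (rule 6)? yes. So the claim is an Excluded Damage.
Under rule 14: Tier VI Claim (rule 1)? yes; and Recognised Claim (rule 5)? yes; and Excluded Damage (rule 3)? yes. So the claim is a Supervised Occurrence.

Yes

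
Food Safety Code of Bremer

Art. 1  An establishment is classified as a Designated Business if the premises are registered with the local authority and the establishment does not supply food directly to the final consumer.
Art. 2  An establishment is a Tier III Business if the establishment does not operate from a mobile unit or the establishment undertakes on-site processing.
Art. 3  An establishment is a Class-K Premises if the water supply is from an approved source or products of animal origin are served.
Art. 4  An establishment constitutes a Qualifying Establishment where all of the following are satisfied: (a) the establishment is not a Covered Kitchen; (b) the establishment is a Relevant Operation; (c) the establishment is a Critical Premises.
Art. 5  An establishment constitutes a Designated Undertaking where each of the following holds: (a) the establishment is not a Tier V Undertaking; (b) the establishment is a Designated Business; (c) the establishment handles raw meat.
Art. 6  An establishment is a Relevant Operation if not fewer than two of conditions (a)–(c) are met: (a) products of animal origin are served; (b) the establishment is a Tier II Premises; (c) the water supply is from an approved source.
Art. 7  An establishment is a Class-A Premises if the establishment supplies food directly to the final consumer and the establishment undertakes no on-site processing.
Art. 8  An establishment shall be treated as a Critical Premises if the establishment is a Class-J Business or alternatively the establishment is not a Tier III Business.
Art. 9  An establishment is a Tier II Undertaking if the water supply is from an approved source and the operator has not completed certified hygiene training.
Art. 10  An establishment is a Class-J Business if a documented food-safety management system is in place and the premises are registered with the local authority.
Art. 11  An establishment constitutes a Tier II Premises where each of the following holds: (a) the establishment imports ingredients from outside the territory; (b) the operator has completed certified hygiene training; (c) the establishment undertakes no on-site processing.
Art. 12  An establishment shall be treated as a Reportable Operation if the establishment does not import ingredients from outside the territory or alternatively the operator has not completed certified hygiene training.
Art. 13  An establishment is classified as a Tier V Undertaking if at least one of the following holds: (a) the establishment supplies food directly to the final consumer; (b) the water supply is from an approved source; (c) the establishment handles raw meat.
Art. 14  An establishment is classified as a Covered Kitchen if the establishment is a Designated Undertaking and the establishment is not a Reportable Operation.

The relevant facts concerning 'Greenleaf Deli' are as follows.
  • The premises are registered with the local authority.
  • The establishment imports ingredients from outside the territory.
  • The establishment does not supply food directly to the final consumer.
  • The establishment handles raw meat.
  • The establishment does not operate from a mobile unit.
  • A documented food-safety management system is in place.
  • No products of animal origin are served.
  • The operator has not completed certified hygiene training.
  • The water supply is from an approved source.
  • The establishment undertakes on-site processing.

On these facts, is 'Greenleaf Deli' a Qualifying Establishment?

No

Under article 13: the establishment supplies food directly to the final consumer? no; or the water supply is from an approved source? yes; or the establishment handles raw meat? yes. So the establishment is a Tier V Undertaking.
Under article 1: the premises are registered with the local authority? yes; and the establishment does not supply food directly to the final consumer? yes. So the establishment is a Designated Business.
Under article 5: not a Tier V Undertaking (article 13)? no; and Designated Business (article 1)? yes; and the establishment handles raw meat? yes. So the establishment is not a Designated Undertaking.
Under article 12: the establishment does not import ingredients from outside the territory? no; or the operator has not completed certified hygiene training? yes. So the establishment is a Reportable Operation.
Under article 14: Designated Undertaking (article 5)? no; and not a Reportable Operation (article 12)? no. So the establishment is not a Covered Kitchen.
Under article 11: the establishment imports ingredients from outside the territory? yes; and the operator has completed certified hygiene training? no; and the establishment undertakes no on-site processing? no. So the establishment is not a Tier II Premises.
Under article 6: products of animal origin are served? no; Tier II Premises (article 11)? no; the water supply is from an approved source? yes — 1 of 3 hold (need ≥2) → not satisfied.
Under article 10: a documented food-safety management system is in place? yes; and the premises are registered with the local authority? yes. So the establishment is a Class-J Business.
Under article 2: the establishment does not operate from a mobile unit? yes; or the establishment undertakes on-site processing? yes. So the establishment is a Tier III Business.
Under article 8: Class-J Business (article 10)? yes; or not a Tier III Business (article 2)? no. So the establishment is a Critical Premises.
Under article 4: not a Covered Kitchen (article 14)? yes; and Relevant Operation (article 6)? no; and Critical Premises (article 8)? yes. So the establishment is not a Qualifying Establishment.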